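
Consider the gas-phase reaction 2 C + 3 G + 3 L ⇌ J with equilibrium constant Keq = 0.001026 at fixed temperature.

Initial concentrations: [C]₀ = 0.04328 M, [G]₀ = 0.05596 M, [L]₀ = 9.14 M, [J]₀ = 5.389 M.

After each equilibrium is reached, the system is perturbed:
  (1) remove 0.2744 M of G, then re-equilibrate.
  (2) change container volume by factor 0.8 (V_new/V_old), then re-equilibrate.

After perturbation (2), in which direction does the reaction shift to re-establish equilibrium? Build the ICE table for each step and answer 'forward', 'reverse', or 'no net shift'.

Q₀ = 2.1501e+04 vs Keq = 0.001026 ⇒ Q>K, reverse
Step 1:
                    C           G           L           J
  Initial     0.04328     0.05596        9.14       5.389
  Change       0.9933        1.49        1.49     -0.4967
  Equil         1.037       1.546       10.63       4.892
  solve Keq expr → x = -0.4967; check Q = 0.001026
Then remove 0.2744 M of G.
Step 2:
                    C           G           L           J
  Initial       1.037       1.272       10.63       4.892
  Change       0.1028      0.1542      0.1542    -0.05139
  Equil         1.139       1.426       10.78       4.841
  solve Keq expr → x = -0.05139; check Q = 0.001026
Then change container volume by factor 0.8 (V_new/V_old).
Step 3:
                    C           G           L           J
  Initial       1.424       1.782       13.48       6.051
  Change      -0.3159     -0.4739     -0.4739       0.158
  Equil         1.108       1.308       13.01       6.209
  solve Keq expr → x = 0.158; check Q = 0.001026

Direction: forward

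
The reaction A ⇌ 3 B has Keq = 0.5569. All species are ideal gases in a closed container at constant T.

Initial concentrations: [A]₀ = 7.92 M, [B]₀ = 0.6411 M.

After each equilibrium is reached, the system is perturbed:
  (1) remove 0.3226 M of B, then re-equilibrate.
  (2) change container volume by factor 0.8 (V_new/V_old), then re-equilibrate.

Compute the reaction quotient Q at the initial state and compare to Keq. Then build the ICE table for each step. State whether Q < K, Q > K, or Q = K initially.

Q₀ = 0.03327 vs Keq = 0.5569 ⇒ Q<K, forward
Step 1:
                  A         B
  Initial      7.92    0.6411
  Change    -0.3254    0.9761
  Equil       7.595     1.617
  solve Keq expr → x = 0.3254; check Q = 0.5569
Then remove 0.3226 M of B.
Step 2:
                  A         B
  Initial     7.595     1.295
  Change     -0.105    0.3151
  Equil        7.49      1.61
  solve Keq expr → x = 0.105; check Q = 0.5569
Then change container volume by factor 0.8 (V_new/V_old).
Step 3:
                  A         B
  Initial     9.362     2.012
  Change    0.09085   -0.2725
  Equil       9.453      1.74
  solve Keq expr → x = -0.09085; check Q = 0.5569

Q₀ = 0.03327; Q < K (proceeds forward)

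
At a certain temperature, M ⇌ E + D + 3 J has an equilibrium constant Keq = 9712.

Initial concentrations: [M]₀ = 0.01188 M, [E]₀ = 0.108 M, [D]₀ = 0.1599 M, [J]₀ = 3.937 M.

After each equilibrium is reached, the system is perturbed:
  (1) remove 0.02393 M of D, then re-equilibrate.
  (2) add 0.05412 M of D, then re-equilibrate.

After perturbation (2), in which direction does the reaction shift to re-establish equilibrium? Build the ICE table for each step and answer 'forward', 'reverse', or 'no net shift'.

Direction: reverse

Q₀ = 88.71 vs Keq = 9712 ⇒ Q<K, forward
Step 1:
                   M          E          D          J
  I          0.01188      0.108     0.1599      3.937
  C         -0.01175    0.01175    0.01175    0.03524
  E       1.3265e-04     0.1197     0.1716      3.972
  solve Keq expr → x = 0.01175; check Q = 9712
Then remove 0.02393 M of D.
Step 2:
                   M          E          D          J
  I       1.3265e-04     0.1197     0.1477      3.972
  C       -1.8456e-05 1.8456e-05 1.8456e-05 5.5369e-05
  E       1.1419e-04     0.1198     0.1477      3.972
  solve Keq expr → x = 1.8456e-05; check Q = 9712
Then add 0.05412 M of D.
Step 3:
                   M          E          D          J
  I       1.1419e-04     0.1198     0.2019      3.972
  C       4.1731e-05 -4.1731e-05 -4.1731e-05 -1.2519e-04
  E       1.5592e-04     0.1197     0.2018      3.972
  solve Keq expr → x = -4.1731e-05; check Q = 9712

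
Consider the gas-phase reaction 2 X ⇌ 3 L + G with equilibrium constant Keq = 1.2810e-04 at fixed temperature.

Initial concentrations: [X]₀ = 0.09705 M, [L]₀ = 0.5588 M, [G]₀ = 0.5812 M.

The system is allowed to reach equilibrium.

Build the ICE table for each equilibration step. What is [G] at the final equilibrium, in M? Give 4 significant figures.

Q₀ = 10.77 vs Keq = 1.2810e-04 ⇒ Q>K, reverse
Step 1:
                    X           L           G
  Initial     0.09705      0.5588      0.5812
  Change       0.3462     -0.5193     -0.1731
  Equil        0.4432     0.03951      0.4081
  solve Keq expr → x = -0.1731; check Q = 1.2810e-04

[G]_eq = 0.4081 M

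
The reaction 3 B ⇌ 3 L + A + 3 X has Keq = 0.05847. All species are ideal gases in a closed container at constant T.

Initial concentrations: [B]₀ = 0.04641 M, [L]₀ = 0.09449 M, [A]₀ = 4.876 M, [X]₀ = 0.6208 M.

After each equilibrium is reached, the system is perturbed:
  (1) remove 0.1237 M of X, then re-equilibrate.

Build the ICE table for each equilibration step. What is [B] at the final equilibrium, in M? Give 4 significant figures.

Q₀ = 9.846 vs Keq = 0.05847 ⇒ Q>K, reverse
Step 1:
                  B         L         A         X
  Initial   0.04641   0.09449     4.876    0.6208
  Change    0.05393  -0.05393  -0.01798  -0.05393
  Equil      0.1003   0.04056     4.858    0.5669
  solve Keq expr → x = -0.01798; check Q = 0.05847
Then remove 0.1237 M of X.
Step 2:
                  B         L         A         X
  Initial    0.1003   0.04056     4.858    0.4432
  Change  -0.006965  0.006965  0.002322  0.006965
  Equil     0.09337   0.04753      4.86    0.4501
  solve Keq expr → x = 0.002322; check Q = 0.05847

[B]_eq = 0.09337 M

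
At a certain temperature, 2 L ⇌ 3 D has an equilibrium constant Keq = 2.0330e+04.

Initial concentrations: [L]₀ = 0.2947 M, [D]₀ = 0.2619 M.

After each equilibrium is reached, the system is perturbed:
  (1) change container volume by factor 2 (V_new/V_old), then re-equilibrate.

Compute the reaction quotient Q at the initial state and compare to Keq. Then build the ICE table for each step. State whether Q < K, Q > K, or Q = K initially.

Q₀ = 0.2068 vs Keq = 2.0330e+04 ⇒ Q<K, forward
Step 1:
                    L           D
  init         0.2947      0.2619
  Δ           -0.2906      0.4359
  eq         0.004088      0.6978
  solve Keq expr → x = 0.1453; check Q = 2.0330e+04
Then change container volume by factor 2 (V_new/V_old).
Step 2:
                    L           D
  init       0.002044      0.3489
  Δ       -5.9319e-04  8.8978e-04
  eq         0.001451      0.3498
  solve Keq expr → x = 2.9659e-04; check Q = 2.0330e+04

Q₀ = 0.2068; Q < K (proceeds forward)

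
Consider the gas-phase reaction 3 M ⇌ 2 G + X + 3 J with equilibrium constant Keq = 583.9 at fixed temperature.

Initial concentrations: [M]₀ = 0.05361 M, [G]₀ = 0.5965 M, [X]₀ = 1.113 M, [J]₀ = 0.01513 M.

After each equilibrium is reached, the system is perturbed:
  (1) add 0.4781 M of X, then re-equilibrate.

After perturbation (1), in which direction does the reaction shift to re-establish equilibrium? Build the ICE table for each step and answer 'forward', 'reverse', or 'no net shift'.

Q₀ = 0.008902 vs Keq = 583.9 ⇒ Q<K, forward
Step 1:
                    M           G           X           J
  Initial     0.05361      0.5965       1.113     0.01513
  Change     -0.04785      0.0319     0.01595     0.04785
  Equil      0.005757      0.6284       1.129     0.06298
  solve Keq expr → x = 0.01595; check Q = 583.9
Then add 0.4781 M of X.
Step 2:
                    M           G           X           J
  Initial    0.005757      0.6284       1.607     0.06298
  Change   6.4909e-04 -4.3273e-04 -2.1636e-04 -6.4909e-04
  Equil      0.006406       0.628       1.607     0.06233
  solve Keq expr → x = -2.1636e-04; check Q = 583.9

Direction: reverse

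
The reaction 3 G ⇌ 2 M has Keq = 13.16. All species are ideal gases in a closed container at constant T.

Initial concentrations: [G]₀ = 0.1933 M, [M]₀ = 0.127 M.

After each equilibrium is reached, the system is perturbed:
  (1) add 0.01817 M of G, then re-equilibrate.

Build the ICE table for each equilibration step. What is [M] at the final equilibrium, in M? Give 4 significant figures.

Q₀ = 2.233 vs Keq = 13.16 ⇒ Q<K, forward
Step 1:
                    G           M
  I            0.1933       0.127
  C          -0.06362     0.04241
  E            0.1297      0.1694
  solve Keq expr → x = 0.02121; check Q = 13.16
Then add 0.01817 M of G.
Step 2:
                    G           M
  I            0.1479      0.1694
  C          -0.01359    0.009058
  E            0.1343      0.1785
  solve Keq expr → x = 0.004529; check Q = 13.16

[M]_eq = 0.1785 M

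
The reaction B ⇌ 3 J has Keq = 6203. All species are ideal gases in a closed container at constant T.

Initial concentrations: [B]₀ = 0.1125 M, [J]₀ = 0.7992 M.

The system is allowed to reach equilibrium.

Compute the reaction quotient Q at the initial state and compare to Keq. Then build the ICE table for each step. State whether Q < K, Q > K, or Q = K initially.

Q₀ = 4.537 vs Keq = 6203 ⇒ Q<K, forward
Step 1:
                  B         J
  I          0.1125    0.7992
  C         -0.1123    0.3368
  E       2.3633e-04     1.136
  solve Keq expr → x = 0.1123; check Q = 6203

Q₀ = 4.537; Q < K (proceeds forward)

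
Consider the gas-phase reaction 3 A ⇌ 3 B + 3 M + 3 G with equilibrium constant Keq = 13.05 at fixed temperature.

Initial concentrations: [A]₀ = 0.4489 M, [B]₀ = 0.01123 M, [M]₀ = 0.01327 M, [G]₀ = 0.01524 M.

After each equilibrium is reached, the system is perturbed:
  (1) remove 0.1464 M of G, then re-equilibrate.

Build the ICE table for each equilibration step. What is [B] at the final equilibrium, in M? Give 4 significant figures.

Q₀ = 1.2950e-16 vs Keq = 13.05 ⇒ Q<K, forward
Step 1:
                  A         B         M         G
  Initial    0.4489   0.01123   0.01327   0.01524
  Change    -0.4154    0.4154    0.4154    0.4154
  Equil     0.03346    0.4267    0.4287    0.4307
  solve Keq expr → x = 0.1385; check Q = 13.05
Then remove 0.1464 M of G.
Step 2:
                  A         B         M         G
  Initial   0.03346    0.4267    0.4287    0.2843
  Change  -0.009593  0.009593  0.009593  0.009593
  Equil     0.02387    0.4363    0.4383    0.2939
  solve Keq expr → x = 0.003198; check Q = 13.05

[B]_eq = 0.4363 M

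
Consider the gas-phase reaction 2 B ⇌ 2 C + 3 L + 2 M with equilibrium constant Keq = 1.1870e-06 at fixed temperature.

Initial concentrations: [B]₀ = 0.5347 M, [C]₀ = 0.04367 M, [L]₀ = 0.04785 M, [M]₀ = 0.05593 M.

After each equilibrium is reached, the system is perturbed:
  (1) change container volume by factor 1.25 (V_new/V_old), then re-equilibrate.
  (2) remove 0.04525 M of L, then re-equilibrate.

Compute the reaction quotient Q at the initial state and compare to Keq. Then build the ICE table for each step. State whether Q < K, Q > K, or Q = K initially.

Q₀ = 2.2860e-09; Q < K (proceeds forward)

Q₀ = 2.2860e-09 vs Keq = 1.1870e-06 ⇒ Q<K, forward
Step 1:
                   B          C          L          M
  init        0.5347    0.04367    0.04785    0.05593
  Δ         -0.05538    0.05538    0.08307    0.05538
  eq          0.4793    0.09905     0.1309     0.1113
  solve Keq expr → x = 0.02769; check Q = 1.1870e-06
Then change container volume by factor 1.25 (V_new/V_old).
Step 2:
                   B          C          L          M
  init        0.3835    0.07924     0.1047    0.08905
  Δ          -0.0125     0.0125    0.01874     0.0125
  eq           0.371    0.09173     0.1235     0.1015
  solve Keq expr → x = 0.006248; check Q = 1.1870e-06
Then remove 0.04525 M of L.
Step 3:
                   B          C          L          M
  init         0.371    0.09173    0.07823     0.1015
  Δ         -0.01442    0.01442    0.02163    0.01442
  eq          0.3565     0.1062    0.09986      0.116
  solve Keq expr → x = 0.00721; check Q = 1.1870e-06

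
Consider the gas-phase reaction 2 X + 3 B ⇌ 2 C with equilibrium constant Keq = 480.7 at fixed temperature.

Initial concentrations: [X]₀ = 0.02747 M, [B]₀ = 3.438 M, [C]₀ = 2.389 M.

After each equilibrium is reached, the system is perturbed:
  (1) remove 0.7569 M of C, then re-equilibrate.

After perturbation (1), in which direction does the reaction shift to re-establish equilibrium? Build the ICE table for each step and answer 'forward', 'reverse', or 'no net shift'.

Q₀ = 186.1 vs Keq = 480.7 ⇒ Q<K, forward
Step 1:
                    X           B           C
  I           0.02747       3.438       2.389
  C          -0.01019    -0.01528     0.01019
  E           0.01728       3.423       2.399
  solve Keq expr → x = 0.005094; check Q = 480.7
Then remove 0.7569 M of C.
Step 2:
                    X           B           C
  I           0.01728       3.423       1.642
  C         -0.005371   -0.008057    0.005371
  E           0.01191       3.415       1.648
  solve Keq expr → x = 0.002686; check Q = 480.7

Direction: forward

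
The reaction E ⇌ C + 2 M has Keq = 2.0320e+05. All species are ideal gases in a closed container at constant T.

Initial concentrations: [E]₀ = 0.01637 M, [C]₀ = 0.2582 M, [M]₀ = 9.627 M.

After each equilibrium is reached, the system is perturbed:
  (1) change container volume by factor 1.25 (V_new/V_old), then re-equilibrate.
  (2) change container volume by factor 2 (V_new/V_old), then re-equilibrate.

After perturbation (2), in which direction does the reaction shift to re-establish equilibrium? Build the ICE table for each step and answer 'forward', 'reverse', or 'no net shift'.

Q₀ = 1462 vs Keq = 2.0320e+05 ⇒ Q<K, forward
Step 1:
                    E           C           M
  Initial     0.01637      0.2582       9.627
  Change     -0.01624     0.01624     0.03249
  Equil    1.2602e-04      0.2744       9.659
  solve Keq expr → x = 0.01624; check Q = 2.0320e+05
Then change container volume by factor 1.25 (V_new/V_old).
Step 2:
                    E           C           M
  Initial  1.0082e-04      0.2196       7.728
  Change  -3.6282e-05  3.6282e-05  7.2564e-05
  Equil    6.4534e-05      0.2196       7.728
  solve Keq expr → x = 3.6282e-05; check Q = 2.0320e+05
Then change container volume by factor 2 (V_new/V_old).
Step 3:
                    E           C           M
  Initial  3.2267e-05      0.1098       3.864
  Change  -2.4198e-05  2.4198e-05  4.8396e-05
  Equil    8.0687e-06      0.1098       3.864
  solve Keq expr → x = 2.4198e-05; check Q = 2.0320e+05

Direction: forward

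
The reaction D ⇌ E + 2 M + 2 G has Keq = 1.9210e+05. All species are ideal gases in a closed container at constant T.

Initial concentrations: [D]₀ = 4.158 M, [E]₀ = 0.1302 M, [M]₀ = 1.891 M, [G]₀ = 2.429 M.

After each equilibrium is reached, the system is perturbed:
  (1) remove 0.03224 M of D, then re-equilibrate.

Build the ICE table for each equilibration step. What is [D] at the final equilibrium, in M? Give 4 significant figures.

Q₀ = 0.6606 vs Keq = 1.9210e+05 ⇒ Q<K, forward
Step 1:
                   D          E          M          G
  I            4.158     0.1302      1.891      2.429
  C           -3.942      3.942      7.885      7.885
  E           0.2155      4.073      9.776      10.31
  solve Keq expr → x = 3.942; check Q = 1.9210e+05
Then remove 0.03224 M of D.
Step 2:
                   D          E          M          G
  I           0.1833      4.073      9.776      10.31
  C          0.02638   -0.02638   -0.05276   -0.05276
  E           0.2097      4.046      9.723      10.26
  solve Keq expr → x = -0.02638; check Q = 1.9210e+05

[D]_eq = 0.2097 M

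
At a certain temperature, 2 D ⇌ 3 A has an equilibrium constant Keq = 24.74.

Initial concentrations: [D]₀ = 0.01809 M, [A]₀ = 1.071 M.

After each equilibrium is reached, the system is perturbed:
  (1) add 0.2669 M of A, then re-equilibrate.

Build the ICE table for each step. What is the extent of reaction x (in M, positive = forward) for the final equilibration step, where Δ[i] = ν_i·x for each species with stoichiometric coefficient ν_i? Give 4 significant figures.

Q₀ = 3754 vs Keq = 24.74 ⇒ Q>K, reverse
Step 1:
                    D           A
  init        0.01809       1.071
  Δ            0.1418     -0.2127
  eq           0.1599      0.8583
  solve Keq expr → x = -0.07089; check Q = 24.74
Then add 0.2669 M of A.
Step 2:
                    D           A
  init         0.1599       1.125
  Δ           0.05445    -0.08167
  eq           0.2143       1.044
  solve Keq expr → x = -0.02722; check Q = 24.74

x = -0.02722 M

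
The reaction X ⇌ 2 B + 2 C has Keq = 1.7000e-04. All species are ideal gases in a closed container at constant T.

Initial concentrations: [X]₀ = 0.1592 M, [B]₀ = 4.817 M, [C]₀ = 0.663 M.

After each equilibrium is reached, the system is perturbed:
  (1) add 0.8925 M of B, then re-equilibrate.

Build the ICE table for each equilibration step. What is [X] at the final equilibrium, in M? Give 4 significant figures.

[X]_eq = 0.4898 M

Q₀ = 64.07 vs Keq = 1.7000e-04 ⇒ Q>K, reverse
Step 1:
                  X         B         C
  Initial    0.1592     4.817     0.663
  Change     0.3304   -0.6608   -0.6608
  Equil      0.4896     4.156  0.002195
  solve Keq expr → x = -0.3304; check Q = 1.7000e-04
Then add 0.8925 M of B.
Step 2:
                  X         B         C
  Initial    0.4896     5.049  0.002195
  Change  1.9377e-04 -3.8755e-04 -3.8755e-04
  Equil      0.4898     5.048  0.001808
  solve Keq expr → x = -1.9377e-04; check Q = 1.7000e-04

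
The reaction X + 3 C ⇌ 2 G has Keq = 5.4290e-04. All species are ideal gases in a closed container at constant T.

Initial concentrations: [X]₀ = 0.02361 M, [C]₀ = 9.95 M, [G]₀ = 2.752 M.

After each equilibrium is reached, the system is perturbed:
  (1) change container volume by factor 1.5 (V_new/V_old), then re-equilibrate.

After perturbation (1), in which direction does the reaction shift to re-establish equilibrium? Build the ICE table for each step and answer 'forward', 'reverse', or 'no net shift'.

Direction: reverse

Q₀ = 0.3256 vs Keq = 5.4290e-04 ⇒ Q>K, reverse
Step 1:
                  X         C         G
  Initial   0.02361      9.95     2.752
  Change     0.8809     2.643    -1.762
  Equil      0.9045     12.59    0.9902
  solve Keq expr → x = -0.8809; check Q = 5.4290e-04
Then change container volume by factor 1.5 (V_new/V_old).
Step 2:
                  X         C         G
  Initial     0.603     8.395    0.6602
  Change    0.08442    0.2532   -0.1688
  Equil      0.6874     8.648    0.4913
  solve Keq expr → x = -0.08442; check Q = 5.4290e-04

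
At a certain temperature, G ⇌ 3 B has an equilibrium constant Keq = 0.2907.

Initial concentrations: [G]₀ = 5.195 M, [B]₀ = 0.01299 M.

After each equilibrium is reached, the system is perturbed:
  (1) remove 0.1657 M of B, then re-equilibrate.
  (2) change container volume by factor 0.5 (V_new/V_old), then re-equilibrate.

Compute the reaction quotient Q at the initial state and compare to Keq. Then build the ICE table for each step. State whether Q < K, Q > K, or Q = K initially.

Q₀ = 4.2193e-07; Q < K (proceeds forward)

Q₀ = 4.2193e-07 vs Keq = 0.2907 ⇒ Q<K, forward
Step 1:
                  G         B
  Initial     5.195   0.01299
  Change    -0.3688     1.106
  Equil       4.826     1.119
  solve Keq expr → x = 0.3688; check Q = 0.2907
Then remove 0.1657 M of B.
Step 2:
                  G         B
  Initial     4.826    0.9538
  Change   -0.05384    0.1615
  Equil       4.772     1.115
  solve Keq expr → x = 0.05384; check Q = 0.2907
Then change container volume by factor 0.5 (V_new/V_old).
Step 3:
                  G         B
  Initial     9.545     2.231
  Change     0.2707   -0.8122
  Equil       9.815     1.418
  solve Keq expr → x = -0.2707; check Q = 0.2907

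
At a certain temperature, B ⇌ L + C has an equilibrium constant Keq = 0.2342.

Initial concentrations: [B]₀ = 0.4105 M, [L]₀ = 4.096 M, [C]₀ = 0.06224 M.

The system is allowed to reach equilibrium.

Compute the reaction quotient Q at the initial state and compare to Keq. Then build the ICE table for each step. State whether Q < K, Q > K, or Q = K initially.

Q₀ = 0.621 vs Keq = 0.2342 ⇒ Q>K, reverse
Step 1:
                    B           L           C
  I            0.4105       4.096     0.06224
  C           0.03645    -0.03645    -0.03645
  E             0.447        4.06     0.02579
  solve Keq expr → x = -0.03645; check Q = 0.2342

Q₀ = 0.621; Q > K (proceeds reverse)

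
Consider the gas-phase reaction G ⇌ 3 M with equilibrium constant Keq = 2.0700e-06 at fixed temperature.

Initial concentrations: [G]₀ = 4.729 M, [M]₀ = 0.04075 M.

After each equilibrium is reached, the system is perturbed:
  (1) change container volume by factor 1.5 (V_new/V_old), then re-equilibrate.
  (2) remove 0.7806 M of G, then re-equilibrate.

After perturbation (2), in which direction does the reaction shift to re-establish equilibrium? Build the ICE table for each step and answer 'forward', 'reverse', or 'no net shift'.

Q₀ = 1.4309e-05 vs Keq = 2.0700e-06 ⇒ Q>K, reverse
Step 1:
                   G          M
  Initial      4.729    0.04075
  Change     0.00645   -0.01935
  Equil        4.735     0.0214
  solve Keq expr → x = -0.00645; check Q = 2.0700e-06
Then change container volume by factor 1.5 (V_new/V_old).
Step 2:
                   G          M
  Initial      3.157    0.01427
  Change   -0.001475   0.004425
  Equil        3.155    0.01869
  solve Keq expr → x = 0.001475; check Q = 2.0700e-06
Then remove 0.7806 M of G.
Step 3:
                   G          M
  Initial      2.375    0.01869
  Change  5.6272e-04  -0.001688
  Equil        2.375      0.017
  solve Keq expr → x = -5.6272e-04; check Q = 2.0700e-06

Direction: reverse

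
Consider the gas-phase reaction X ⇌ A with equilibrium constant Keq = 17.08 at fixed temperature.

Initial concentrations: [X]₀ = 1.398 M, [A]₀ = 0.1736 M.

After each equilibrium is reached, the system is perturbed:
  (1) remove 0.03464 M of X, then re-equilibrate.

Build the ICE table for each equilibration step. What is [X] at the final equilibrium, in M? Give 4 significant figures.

Q₀ = 0.1242 vs Keq = 17.08 ⇒ Q<K, forward
Step 1:
                  X         A
  Initial     1.398    0.1736
  Change     -1.311     1.311
  Equil     0.08692     1.485
  solve Keq expr → x = 1.311; check Q = 17.08
Then remove 0.03464 M of X.
Step 2:
                  X         A
  Initial   0.05228     1.485
  Change    0.03272  -0.03272
  Equil     0.08501     1.452
  solve Keq expr → x = -0.03272; check Q = 17.08

[X]_eq = 0.08501 M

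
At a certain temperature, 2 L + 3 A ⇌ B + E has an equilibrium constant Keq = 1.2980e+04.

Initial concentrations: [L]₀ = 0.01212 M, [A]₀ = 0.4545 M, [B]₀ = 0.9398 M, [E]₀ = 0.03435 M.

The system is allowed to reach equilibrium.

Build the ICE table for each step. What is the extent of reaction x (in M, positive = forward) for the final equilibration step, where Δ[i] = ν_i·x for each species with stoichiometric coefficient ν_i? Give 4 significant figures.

Q₀ = 2341 vs Keq = 1.2980e+04 ⇒ Q<K, forward
Step 1:
                  L         A         B         E
  I         0.01212    0.4545    0.9398   0.03435
  C       -0.006545 -0.009817  0.003272  0.003272
  E        0.005575    0.4447    0.9431   0.03762
  solve Keq expr → x = 0.003272; check Q = 1.2980e+04

x = 0.003272 M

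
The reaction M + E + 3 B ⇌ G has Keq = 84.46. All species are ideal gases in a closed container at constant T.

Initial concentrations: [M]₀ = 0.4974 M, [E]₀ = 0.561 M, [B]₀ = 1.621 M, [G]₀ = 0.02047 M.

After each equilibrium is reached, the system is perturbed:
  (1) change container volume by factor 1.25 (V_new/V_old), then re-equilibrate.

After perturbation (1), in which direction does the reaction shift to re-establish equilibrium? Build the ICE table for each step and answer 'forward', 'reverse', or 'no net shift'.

Q₀ = 0.01722 vs Keq = 84.46 ⇒ Q<K, forward
Step 1:
                  M         E         B         G
  I          0.4974     0.561     1.621   0.02047
  C         -0.3591   -0.3591    -1.077    0.3591
  E          0.1383    0.2019    0.5438    0.3795
  solve Keq expr → x = 0.3591; check Q = 84.46
Then change container volume by factor 1.25 (V_new/V_old).
Step 2:
                  M         E         B         G
  I          0.1107    0.1616    0.4351    0.3036
  C         0.02447   0.02447   0.07341  -0.02447
  E          0.1351     0.186    0.5085    0.2792
  solve Keq expr → x = -0.02447; check Q = 84.46

Direction: reverse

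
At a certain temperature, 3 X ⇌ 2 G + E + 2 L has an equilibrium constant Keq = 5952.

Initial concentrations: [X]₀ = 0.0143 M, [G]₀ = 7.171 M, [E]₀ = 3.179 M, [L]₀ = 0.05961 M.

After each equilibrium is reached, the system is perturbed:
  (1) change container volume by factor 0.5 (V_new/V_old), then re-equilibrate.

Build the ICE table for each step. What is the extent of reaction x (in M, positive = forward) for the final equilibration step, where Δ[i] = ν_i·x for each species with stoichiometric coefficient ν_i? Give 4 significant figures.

Q₀ = 1.9865e+05 vs Keq = 5952 ⇒ Q>K, reverse
Step 1:
                    X           G           E           L
  I            0.0143       7.171       3.179     0.05961
  C           0.02327    -0.01552   -0.007758    -0.01552
  E           0.03757       7.155       3.171     0.04409
  solve Keq expr → x = -0.007758; check Q = 5952
Then change container volume by factor 0.5 (V_new/V_old).
Step 2:
                    X           G           E           L
  I           0.07515       14.31       6.342     0.08819
  C            0.0271    -0.01807   -0.009033    -0.01807
  E            0.1022       14.29       6.333     0.07012
  solve Keq expr → x = -0.009033; check Q = 5952

x = -0.009033 M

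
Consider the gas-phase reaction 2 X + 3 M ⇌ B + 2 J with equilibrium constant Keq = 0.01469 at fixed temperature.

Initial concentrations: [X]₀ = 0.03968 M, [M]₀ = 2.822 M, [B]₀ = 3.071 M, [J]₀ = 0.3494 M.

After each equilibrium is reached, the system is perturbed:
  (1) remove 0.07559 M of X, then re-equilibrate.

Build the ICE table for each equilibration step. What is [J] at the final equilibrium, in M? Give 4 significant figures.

Q₀ = 10.6 vs Keq = 0.01469 ⇒ Q>K, reverse
Step 1:
                   X          M          B          J
  I          0.03968      2.822      3.071     0.3494
  C           0.2382     0.3574    -0.1191    -0.2382
  E           0.2779      3.179      2.952     0.1112
  solve Keq expr → x = -0.1191; check Q = 0.01469
Then remove 0.07559 M of X.
Step 2:
                   X          M          B          J
  I           0.2023      3.179      2.952     0.1112
  C          0.02055    0.03083   -0.01028   -0.02055
  E           0.2229       3.21      2.942     0.0906
  solve Keq expr → x = -0.01028; check Q = 0.01469

[J]_eq = 0.0906 M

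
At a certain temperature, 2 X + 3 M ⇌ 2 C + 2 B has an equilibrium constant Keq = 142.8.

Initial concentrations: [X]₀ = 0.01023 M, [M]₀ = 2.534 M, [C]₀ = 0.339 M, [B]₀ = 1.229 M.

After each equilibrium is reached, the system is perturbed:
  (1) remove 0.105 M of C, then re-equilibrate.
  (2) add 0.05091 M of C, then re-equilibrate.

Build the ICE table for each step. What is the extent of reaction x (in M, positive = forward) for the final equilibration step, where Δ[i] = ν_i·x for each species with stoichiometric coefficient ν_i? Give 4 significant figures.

Q₀ = 101.9 vs Keq = 142.8 ⇒ Q<K, forward
Step 1:
                    X           M           C           B
  I           0.01023       2.534       0.339       1.229
  C         -0.001525   -0.002288    0.001525    0.001525
  E          0.008705       2.532      0.3405       1.231
  solve Keq expr → x = 7.6264e-04; check Q = 142.8
Then remove 0.105 M of C.
Step 2:
                    X           M           C           B
  I          0.008705       2.532      0.2355       1.231
  C         -0.002591   -0.003886    0.002591    0.002591
  E          0.006114       2.528      0.2381       1.233
  solve Keq expr → x = 0.001295; check Q = 142.8
Then add 0.05091 M of C.
Step 3:
                    X           M           C           B
  I          0.006114       2.528       0.289       1.233
  C          0.001259    0.001889   -0.001259   -0.001259
  E          0.007373        2.53      0.2878       1.232
  solve Keq expr → x = -6.2950e-04; check Q = 142.8

x = -6.2950e-04 M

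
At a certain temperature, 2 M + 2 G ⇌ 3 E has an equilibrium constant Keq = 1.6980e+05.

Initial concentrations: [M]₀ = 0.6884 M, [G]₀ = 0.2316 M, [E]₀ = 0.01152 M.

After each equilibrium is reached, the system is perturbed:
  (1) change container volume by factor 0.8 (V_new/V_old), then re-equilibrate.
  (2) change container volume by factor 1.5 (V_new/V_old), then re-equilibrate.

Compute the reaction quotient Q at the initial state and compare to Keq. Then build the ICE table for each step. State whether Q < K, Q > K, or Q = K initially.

Q₀ = 6.0145e-05; Q < K (proceeds forward)

Q₀ = 6.0145e-05 vs Keq = 1.6980e+05 ⇒ Q<K, forward
Step 1:
                  M         G         E
  init       0.6884    0.2316   0.01152
  Δ         -0.2305   -0.2305    0.3457
  eq         0.4579  0.001131    0.3572
  solve Keq expr → x = 0.1152; check Q = 1.6980e+05
Then change container volume by factor 0.8 (V_new/V_old).
Step 2:
                  M         G         E
  init       0.5724  0.001414    0.4465
  Δ       -1.4804e-04 -1.4804e-04 2.2206e-04
  eq         0.5723  0.001266    0.4468
  solve Keq expr → x = 7.4022e-05; check Q = 1.6980e+05
Then change container volume by factor 1.5 (V_new/V_old).
Step 3:
                  M         G         E
  init       0.3815 8.4419e-04    0.2978
  Δ       1.8775e-04 1.8775e-04 -2.8163e-04
  eq         0.3817  0.001032    0.2976
  solve Keq expr → x = -9.3877e-05; check Q = 1.6980e+05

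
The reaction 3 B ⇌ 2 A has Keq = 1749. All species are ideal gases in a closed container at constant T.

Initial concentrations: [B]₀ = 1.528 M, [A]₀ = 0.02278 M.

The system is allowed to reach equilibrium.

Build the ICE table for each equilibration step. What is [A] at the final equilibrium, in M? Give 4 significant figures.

Q₀ = 1.4546e-04 vs Keq = 1749 ⇒ Q<K, forward
Step 1:
                   B          A
  I            1.528    0.02278
  C           -1.446     0.9638
  E          0.08226     0.9866
  solve Keq expr → x = 0.4819; check Q = 1749

[A]_eq = 0.9866 M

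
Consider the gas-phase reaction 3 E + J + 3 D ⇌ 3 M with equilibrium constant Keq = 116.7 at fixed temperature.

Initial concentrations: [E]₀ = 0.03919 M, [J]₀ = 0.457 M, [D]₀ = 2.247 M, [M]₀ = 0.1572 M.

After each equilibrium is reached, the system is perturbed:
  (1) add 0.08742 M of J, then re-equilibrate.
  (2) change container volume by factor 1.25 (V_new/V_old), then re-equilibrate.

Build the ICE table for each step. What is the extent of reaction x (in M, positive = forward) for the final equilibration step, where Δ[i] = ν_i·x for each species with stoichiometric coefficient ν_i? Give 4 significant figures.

x = -0.001575 M

Q₀ = 12.45 vs Keq = 116.7 ⇒ Q<K, forward
Step 1:
                   E          J          D          M
  Initial    0.03919      0.457      2.247     0.1572
  Change    -0.01819  -0.006064   -0.01819    0.01819
  Equil        0.021     0.4509      2.229     0.1754
  solve Keq expr → x = 0.006064; check Q = 116.7
Then add 0.08742 M of J.
Step 2:
                   E          J          D          M
  Initial      0.021     0.5384      2.229     0.1754
  Change    -0.00107 -3.5657e-04   -0.00107    0.00107
  Equil      0.01993      0.538      2.228     0.1765
  solve Keq expr → x = 3.5657e-04; check Q = 116.7
Then change container volume by factor 1.25 (V_new/V_old).
Step 3:
                   E          J          D          M
  Initial    0.01594     0.4304      1.782     0.1412
  Change    0.004726   0.001575   0.004726  -0.004726
  Equil      0.02067      0.432      1.787     0.1364
  solve Keq expr → x = -0.001575; check Q = 116.7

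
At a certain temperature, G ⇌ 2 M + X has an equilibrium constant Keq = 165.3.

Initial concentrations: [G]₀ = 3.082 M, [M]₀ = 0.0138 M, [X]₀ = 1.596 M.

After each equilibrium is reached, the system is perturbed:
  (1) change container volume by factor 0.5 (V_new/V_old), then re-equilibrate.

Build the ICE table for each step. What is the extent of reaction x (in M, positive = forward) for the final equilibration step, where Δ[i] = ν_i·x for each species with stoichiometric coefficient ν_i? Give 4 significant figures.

Q₀ = 9.8619e-05 vs Keq = 165.3 ⇒ Q<K, forward
Step 1:
                  G         M         X
  init        3.082    0.0138     1.596
  Δ          -2.475      4.95     2.475
  eq         0.6069     4.964     4.071
  solve Keq expr → x = 2.475; check Q = 165.3
Then change container volume by factor 0.5 (V_new/V_old).
Step 2:
                  G         M         X
  init        1.214     9.928     8.142
  Δ           1.187    -2.374    -1.187
  eq          2.401     7.554     6.955
  solve Keq expr → x = -1.187; check Q = 165.3

x = -1.187 M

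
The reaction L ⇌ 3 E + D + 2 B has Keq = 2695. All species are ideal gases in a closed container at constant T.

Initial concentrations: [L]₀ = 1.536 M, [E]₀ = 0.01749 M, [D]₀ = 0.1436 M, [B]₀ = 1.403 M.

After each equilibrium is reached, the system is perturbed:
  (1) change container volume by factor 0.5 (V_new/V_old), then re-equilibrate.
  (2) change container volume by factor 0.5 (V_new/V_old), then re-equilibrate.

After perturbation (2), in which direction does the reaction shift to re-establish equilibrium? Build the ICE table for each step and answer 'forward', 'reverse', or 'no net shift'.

Q₀ = 9.8457e-07 vs Keq = 2695 ⇒ Q<K, forward
Step 1:
                  L         E         D         B
  init        1.536   0.01749    0.1436     1.403
  Δ          -1.198     3.593     1.198     2.396
  eq         0.3382     3.611     1.341     3.799
  solve Keq expr → x = 1.198; check Q = 2695
Then change container volume by factor 0.5 (V_new/V_old).
Step 2:
                  L         E         D         B
  init       0.6763     7.222     2.683     7.597
  Δ          0.9676    -2.903   -0.9676    -1.935
  eq          1.644     4.319     1.715     5.662
  solve Keq expr → x = -0.9676; check Q = 2695
Then change container volume by factor 0.5 (V_new/V_old).
Step 3:
                  L         E         D         B
  init        3.288     8.638      3.43     11.32
  Δ           1.406    -4.219    -1.406    -2.813
  eq          4.694     4.419     2.024     8.511
  solve Keq expr → x = -1.406; check Q = 2695

Direction: reverse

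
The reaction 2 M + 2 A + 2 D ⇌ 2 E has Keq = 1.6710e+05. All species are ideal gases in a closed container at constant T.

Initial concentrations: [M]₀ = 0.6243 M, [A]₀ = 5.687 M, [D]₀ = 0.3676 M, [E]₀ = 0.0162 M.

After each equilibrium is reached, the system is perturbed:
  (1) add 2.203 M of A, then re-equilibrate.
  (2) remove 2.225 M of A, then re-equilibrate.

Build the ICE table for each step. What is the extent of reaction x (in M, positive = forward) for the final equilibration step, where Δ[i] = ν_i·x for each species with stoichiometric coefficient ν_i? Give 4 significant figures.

x = -1.0131e-04 M

Q₀ = 1.5407e-04 vs Keq = 1.6710e+05 ⇒ Q<K, forward
Step 1:
                  M         A         D         E
  Initial    0.6243     5.687    0.3676    0.0162
  Change    -0.3669   -0.3669   -0.3669    0.3669
  Equil      0.2574      5.32 6.8445e-04    0.3831
  solve Keq expr → x = 0.1835; check Q = 1.6710e+05
Then add 2.203 M of A.
Step 2:
                  M         A         D         E
  Initial    0.2574     7.523 6.8445e-04    0.3831
  Change  -1.9979e-04 -1.9979e-04 -1.9979e-04 1.9979e-04
  Equil      0.2572     7.523 4.8466e-04    0.3833
  solve Keq expr → x = 9.9893e-05; check Q = 1.6710e+05
Then remove 2.225 M of A.
Step 3:
                  M         A         D         E
  Initial    0.2572     5.298 4.8466e-04    0.3833
  Change  2.0262e-04 2.0262e-04 2.0262e-04 -2.0262e-04
  Equil      0.2574     5.298 6.8728e-04    0.3831
  solve Keq expr → x = -1.0131e-04; check Q = 1.6710e+05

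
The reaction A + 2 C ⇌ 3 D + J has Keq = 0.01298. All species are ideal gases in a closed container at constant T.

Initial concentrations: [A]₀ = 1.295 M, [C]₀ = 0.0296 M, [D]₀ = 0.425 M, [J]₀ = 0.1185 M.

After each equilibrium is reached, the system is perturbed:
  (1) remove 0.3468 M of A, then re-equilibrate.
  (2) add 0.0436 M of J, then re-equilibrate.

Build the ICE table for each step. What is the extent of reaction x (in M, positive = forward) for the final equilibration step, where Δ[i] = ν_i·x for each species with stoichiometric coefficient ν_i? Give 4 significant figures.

Q₀ = 8.017 vs Keq = 0.01298 ⇒ Q>K, reverse
Step 1:
                   A          C          D          J
  init         1.295     0.0296      0.425     0.1185
  Δ          0.06936     0.1387    -0.2081   -0.06936
  eq           1.364     0.1683     0.2169    0.04914
  solve Keq expr → x = -0.06936; check Q = 0.01298
Then remove 0.3468 M of A.
Step 2:
                   A          C          D          J
  init         1.018     0.1683     0.2169    0.04914
  Δ         0.003339   0.006678   -0.01002  -0.003339
  eq           1.021      0.175     0.2069     0.0458
  solve Keq expr → x = -0.003339; check Q = 0.01298
Then add 0.0436 M of J.
Step 3:
                   A          C          D          J
  init         1.021      0.175     0.2069     0.0894
  Δ         0.008268    0.01654    -0.0248  -0.008268
  eq           1.029     0.1915     0.1821    0.08114
  solve Keq expr → x = -0.008268; check Q = 0.01298

x = -0.008268 M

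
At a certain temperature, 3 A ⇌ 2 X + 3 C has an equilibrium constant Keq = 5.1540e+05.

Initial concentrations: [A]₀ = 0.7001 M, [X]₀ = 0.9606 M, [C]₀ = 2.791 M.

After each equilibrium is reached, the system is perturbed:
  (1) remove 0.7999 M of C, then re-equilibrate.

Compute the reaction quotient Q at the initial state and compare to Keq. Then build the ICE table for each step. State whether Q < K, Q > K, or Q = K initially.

Q₀ = 58.46; Q < K (proceeds forward)

Q₀ = 58.46 vs Keq = 5.1540e+05 ⇒ Q<K, forward
Step 1:
                  A         X         C
  I          0.7001    0.9606     2.791
  C         -0.6467    0.4311    0.6467
  E         0.05345     1.392     3.438
  solve Keq expr → x = 0.2156; check Q = 5.1540e+05
Then remove 0.7999 M of C.
Step 2:
                  A         X         C
  I         0.05345     1.392     2.638
  C        -0.01209   0.00806   0.01209
  E         0.04136       1.4      2.65
  solve Keq expr → x = 0.00403; check Q = 5.1540e+05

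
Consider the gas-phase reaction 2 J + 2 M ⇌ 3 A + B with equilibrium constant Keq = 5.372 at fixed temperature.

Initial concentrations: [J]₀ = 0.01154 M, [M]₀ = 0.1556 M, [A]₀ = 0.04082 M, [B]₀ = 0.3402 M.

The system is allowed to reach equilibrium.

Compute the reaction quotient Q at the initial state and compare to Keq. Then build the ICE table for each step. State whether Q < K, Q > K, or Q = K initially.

Q₀ = 7.177; Q > K (proceeds reverse)

Q₀ = 7.177 vs Keq = 5.372 ⇒ Q>K, reverse
Step 1:
                    J           M           A           B
  Initial     0.01154      0.1556     0.04082      0.3402
  Change   9.8899e-04  9.8899e-04   -0.001483 -4.9449e-04
  Equil       0.01253      0.1566     0.03934      0.3397
  solve Keq expr → x = -4.9449e-04; check Q = 5.372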